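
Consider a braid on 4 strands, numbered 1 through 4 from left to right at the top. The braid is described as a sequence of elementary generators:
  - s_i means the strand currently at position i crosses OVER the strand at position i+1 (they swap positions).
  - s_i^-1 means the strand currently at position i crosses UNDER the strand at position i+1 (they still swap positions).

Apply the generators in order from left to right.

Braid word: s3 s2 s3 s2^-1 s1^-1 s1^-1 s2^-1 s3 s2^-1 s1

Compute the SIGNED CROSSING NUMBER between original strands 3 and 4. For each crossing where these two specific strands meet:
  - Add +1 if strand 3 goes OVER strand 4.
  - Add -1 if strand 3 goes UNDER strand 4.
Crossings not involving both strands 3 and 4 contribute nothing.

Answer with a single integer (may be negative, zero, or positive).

Answer: 1

Derivation:
Gen 1: 3 over 4. Both 3&4? yes. Contrib: +1. Sum: 1
Gen 2: crossing 2x4. Both 3&4? no. Sum: 1
Gen 3: crossing 2x3. Both 3&4? no. Sum: 1
Gen 4: 4 under 3. Both 3&4? yes. Contrib: +1. Sum: 2
Gen 5: crossing 1x3. Both 3&4? no. Sum: 2
Gen 6: crossing 3x1. Both 3&4? no. Sum: 2
Gen 7: 3 under 4. Both 3&4? yes. Contrib: -1. Sum: 1
Gen 8: crossing 3x2. Both 3&4? no. Sum: 1
Gen 9: crossing 4x2. Both 3&4? no. Sum: 1
Gen 10: crossing 1x2. Both 3&4? no. Sum: 1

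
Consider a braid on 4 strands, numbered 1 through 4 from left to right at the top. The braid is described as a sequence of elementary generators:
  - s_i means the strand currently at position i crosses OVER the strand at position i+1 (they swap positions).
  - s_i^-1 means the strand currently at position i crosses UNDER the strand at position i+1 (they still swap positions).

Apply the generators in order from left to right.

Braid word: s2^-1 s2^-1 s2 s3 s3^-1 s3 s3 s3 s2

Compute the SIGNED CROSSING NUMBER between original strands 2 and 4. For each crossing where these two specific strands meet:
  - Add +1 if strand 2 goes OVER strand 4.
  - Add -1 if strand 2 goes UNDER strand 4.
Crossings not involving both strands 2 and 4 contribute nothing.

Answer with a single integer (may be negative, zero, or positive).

Gen 1: crossing 2x3. Both 2&4? no. Sum: 0
Gen 2: crossing 3x2. Both 2&4? no. Sum: 0
Gen 3: crossing 2x3. Both 2&4? no. Sum: 0
Gen 4: 2 over 4. Both 2&4? yes. Contrib: +1. Sum: 1
Gen 5: 4 under 2. Both 2&4? yes. Contrib: +1. Sum: 2
Gen 6: 2 over 4. Both 2&4? yes. Contrib: +1. Sum: 3
Gen 7: 4 over 2. Both 2&4? yes. Contrib: -1. Sum: 2
Gen 8: 2 over 4. Both 2&4? yes. Contrib: +1. Sum: 3
Gen 9: crossing 3x4. Both 2&4? no. Sum: 3

Answer: 3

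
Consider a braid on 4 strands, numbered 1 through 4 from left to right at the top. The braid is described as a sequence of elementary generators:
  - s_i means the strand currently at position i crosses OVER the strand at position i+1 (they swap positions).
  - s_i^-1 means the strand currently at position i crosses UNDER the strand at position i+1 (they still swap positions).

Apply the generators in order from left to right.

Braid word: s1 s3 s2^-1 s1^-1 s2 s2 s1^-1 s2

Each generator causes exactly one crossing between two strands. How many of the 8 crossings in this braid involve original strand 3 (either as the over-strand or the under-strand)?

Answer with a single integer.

Gen 1: crossing 1x2. Involves strand 3? no. Count so far: 0
Gen 2: crossing 3x4. Involves strand 3? yes. Count so far: 1
Gen 3: crossing 1x4. Involves strand 3? no. Count so far: 1
Gen 4: crossing 2x4. Involves strand 3? no. Count so far: 1
Gen 5: crossing 2x1. Involves strand 3? no. Count so far: 1
Gen 6: crossing 1x2. Involves strand 3? no. Count so far: 1
Gen 7: crossing 4x2. Involves strand 3? no. Count so far: 1
Gen 8: crossing 4x1. Involves strand 3? no. Count so far: 1

Answer: 1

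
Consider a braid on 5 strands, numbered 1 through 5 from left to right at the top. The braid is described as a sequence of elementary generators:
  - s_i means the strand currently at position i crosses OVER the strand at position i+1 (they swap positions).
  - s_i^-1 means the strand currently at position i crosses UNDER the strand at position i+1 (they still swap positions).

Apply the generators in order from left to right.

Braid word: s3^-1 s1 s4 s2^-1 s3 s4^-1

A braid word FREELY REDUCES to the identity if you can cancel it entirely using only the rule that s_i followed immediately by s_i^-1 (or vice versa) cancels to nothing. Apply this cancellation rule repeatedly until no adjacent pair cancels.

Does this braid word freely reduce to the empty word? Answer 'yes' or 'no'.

Answer: no

Derivation:
Gen 1 (s3^-1): push. Stack: [s3^-1]
Gen 2 (s1): push. Stack: [s3^-1 s1]
Gen 3 (s4): push. Stack: [s3^-1 s1 s4]
Gen 4 (s2^-1): push. Stack: [s3^-1 s1 s4 s2^-1]
Gen 5 (s3): push. Stack: [s3^-1 s1 s4 s2^-1 s3]
Gen 6 (s4^-1): push. Stack: [s3^-1 s1 s4 s2^-1 s3 s4^-1]
Reduced word: s3^-1 s1 s4 s2^-1 s3 s4^-1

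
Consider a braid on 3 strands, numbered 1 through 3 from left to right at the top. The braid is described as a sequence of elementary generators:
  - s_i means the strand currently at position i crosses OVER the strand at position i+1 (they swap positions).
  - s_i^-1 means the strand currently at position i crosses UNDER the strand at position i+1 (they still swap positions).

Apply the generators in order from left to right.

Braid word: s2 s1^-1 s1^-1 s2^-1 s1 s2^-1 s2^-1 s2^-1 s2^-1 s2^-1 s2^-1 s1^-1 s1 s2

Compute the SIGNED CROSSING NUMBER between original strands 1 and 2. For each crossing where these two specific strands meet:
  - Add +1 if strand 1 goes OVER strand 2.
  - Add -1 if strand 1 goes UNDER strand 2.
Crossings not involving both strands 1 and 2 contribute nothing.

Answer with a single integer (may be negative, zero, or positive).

Gen 1: crossing 2x3. Both 1&2? no. Sum: 0
Gen 2: crossing 1x3. Both 1&2? no. Sum: 0
Gen 3: crossing 3x1. Both 1&2? no. Sum: 0
Gen 4: crossing 3x2. Both 1&2? no. Sum: 0
Gen 5: 1 over 2. Both 1&2? yes. Contrib: +1. Sum: 1
Gen 6: crossing 1x3. Both 1&2? no. Sum: 1
Gen 7: crossing 3x1. Both 1&2? no. Sum: 1
Gen 8: crossing 1x3. Both 1&2? no. Sum: 1
Gen 9: crossing 3x1. Both 1&2? no. Sum: 1
Gen 10: crossing 1x3. Both 1&2? no. Sum: 1
Gen 11: crossing 3x1. Both 1&2? no. Sum: 1
Gen 12: 2 under 1. Both 1&2? yes. Contrib: +1. Sum: 2
Gen 13: 1 over 2. Both 1&2? yes. Contrib: +1. Sum: 3
Gen 14: crossing 1x3. Both 1&2? no. Sum: 3

Answer: 3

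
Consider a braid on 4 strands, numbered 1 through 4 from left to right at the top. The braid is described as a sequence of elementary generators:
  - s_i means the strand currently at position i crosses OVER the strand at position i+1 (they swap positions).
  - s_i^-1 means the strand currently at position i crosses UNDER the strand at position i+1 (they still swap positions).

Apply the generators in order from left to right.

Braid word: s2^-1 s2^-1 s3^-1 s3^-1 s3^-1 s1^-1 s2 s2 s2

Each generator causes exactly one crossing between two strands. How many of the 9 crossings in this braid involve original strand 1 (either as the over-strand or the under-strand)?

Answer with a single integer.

Answer: 4

Derivation:
Gen 1: crossing 2x3. Involves strand 1? no. Count so far: 0
Gen 2: crossing 3x2. Involves strand 1? no. Count so far: 0
Gen 3: crossing 3x4. Involves strand 1? no. Count so far: 0
Gen 4: crossing 4x3. Involves strand 1? no. Count so far: 0
Gen 5: crossing 3x4. Involves strand 1? no. Count so far: 0
Gen 6: crossing 1x2. Involves strand 1? yes. Count so far: 1
Gen 7: crossing 1x4. Involves strand 1? yes. Count so far: 2
Gen 8: crossing 4x1. Involves strand 1? yes. Count so far: 3
Gen 9: crossing 1x4. Involves strand 1? yes. Count so far: 4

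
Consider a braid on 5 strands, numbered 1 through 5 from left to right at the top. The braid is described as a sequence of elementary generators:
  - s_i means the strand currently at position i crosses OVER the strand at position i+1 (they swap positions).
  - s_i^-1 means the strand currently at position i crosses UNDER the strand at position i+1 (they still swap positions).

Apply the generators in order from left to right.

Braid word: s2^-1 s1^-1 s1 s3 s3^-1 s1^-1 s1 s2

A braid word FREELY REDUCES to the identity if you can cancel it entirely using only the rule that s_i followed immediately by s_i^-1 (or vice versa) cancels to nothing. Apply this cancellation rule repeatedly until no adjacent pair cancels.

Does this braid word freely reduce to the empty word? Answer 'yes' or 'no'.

Answer: yes

Derivation:
Gen 1 (s2^-1): push. Stack: [s2^-1]
Gen 2 (s1^-1): push. Stack: [s2^-1 s1^-1]
Gen 3 (s1): cancels prior s1^-1. Stack: [s2^-1]
Gen 4 (s3): push. Stack: [s2^-1 s3]
Gen 5 (s3^-1): cancels prior s3. Stack: [s2^-1]
Gen 6 (s1^-1): push. Stack: [s2^-1 s1^-1]
Gen 7 (s1): cancels prior s1^-1. Stack: [s2^-1]
Gen 8 (s2): cancels prior s2^-1. Stack: []
Reduced word: (empty)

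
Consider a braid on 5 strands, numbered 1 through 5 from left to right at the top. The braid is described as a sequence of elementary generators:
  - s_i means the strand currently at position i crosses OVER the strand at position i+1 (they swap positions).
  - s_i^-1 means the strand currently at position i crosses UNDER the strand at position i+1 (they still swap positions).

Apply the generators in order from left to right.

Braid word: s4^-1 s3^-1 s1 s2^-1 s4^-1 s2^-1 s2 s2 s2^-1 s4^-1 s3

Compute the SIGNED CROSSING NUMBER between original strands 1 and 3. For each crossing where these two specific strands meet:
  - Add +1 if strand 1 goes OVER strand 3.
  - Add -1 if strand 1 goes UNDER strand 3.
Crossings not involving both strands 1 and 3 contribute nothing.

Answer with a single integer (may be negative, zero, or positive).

Answer: 1

Derivation:
Gen 1: crossing 4x5. Both 1&3? no. Sum: 0
Gen 2: crossing 3x5. Both 1&3? no. Sum: 0
Gen 3: crossing 1x2. Both 1&3? no. Sum: 0
Gen 4: crossing 1x5. Both 1&3? no. Sum: 0
Gen 5: crossing 3x4. Both 1&3? no. Sum: 0
Gen 6: crossing 5x1. Both 1&3? no. Sum: 0
Gen 7: crossing 1x5. Both 1&3? no. Sum: 0
Gen 8: crossing 5x1. Both 1&3? no. Sum: 0
Gen 9: crossing 1x5. Both 1&3? no. Sum: 0
Gen 10: crossing 4x3. Both 1&3? no. Sum: 0
Gen 11: 1 over 3. Both 1&3? yes. Contrib: +1. Sum: 1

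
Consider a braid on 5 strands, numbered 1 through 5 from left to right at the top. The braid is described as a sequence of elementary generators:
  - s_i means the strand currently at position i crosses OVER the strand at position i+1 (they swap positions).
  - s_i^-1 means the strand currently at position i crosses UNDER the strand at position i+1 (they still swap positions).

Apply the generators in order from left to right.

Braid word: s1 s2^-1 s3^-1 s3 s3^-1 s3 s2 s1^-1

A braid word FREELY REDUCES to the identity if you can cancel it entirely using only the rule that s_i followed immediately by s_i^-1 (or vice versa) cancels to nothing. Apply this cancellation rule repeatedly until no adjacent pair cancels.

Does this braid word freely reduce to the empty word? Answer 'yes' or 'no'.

Gen 1 (s1): push. Stack: [s1]
Gen 2 (s2^-1): push. Stack: [s1 s2^-1]
Gen 3 (s3^-1): push. Stack: [s1 s2^-1 s3^-1]
Gen 4 (s3): cancels prior s3^-1. Stack: [s1 s2^-1]
Gen 5 (s3^-1): push. Stack: [s1 s2^-1 s3^-1]
Gen 6 (s3): cancels prior s3^-1. Stack: [s1 s2^-1]
Gen 7 (s2): cancels prior s2^-1. Stack: [s1]
Gen 8 (s1^-1): cancels prior s1. Stack: []
Reduced word: (empty)

Answer: yes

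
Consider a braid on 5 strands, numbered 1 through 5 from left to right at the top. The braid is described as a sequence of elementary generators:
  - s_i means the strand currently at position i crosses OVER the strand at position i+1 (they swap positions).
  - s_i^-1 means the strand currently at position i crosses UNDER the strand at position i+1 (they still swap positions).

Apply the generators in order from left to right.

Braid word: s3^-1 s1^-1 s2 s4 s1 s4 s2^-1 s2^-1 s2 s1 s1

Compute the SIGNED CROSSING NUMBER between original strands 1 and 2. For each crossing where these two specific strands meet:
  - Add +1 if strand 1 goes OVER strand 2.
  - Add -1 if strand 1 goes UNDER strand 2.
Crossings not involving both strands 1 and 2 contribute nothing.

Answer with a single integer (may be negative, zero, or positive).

Answer: -2

Derivation:
Gen 1: crossing 3x4. Both 1&2? no. Sum: 0
Gen 2: 1 under 2. Both 1&2? yes. Contrib: -1. Sum: -1
Gen 3: crossing 1x4. Both 1&2? no. Sum: -1
Gen 4: crossing 3x5. Both 1&2? no. Sum: -1
Gen 5: crossing 2x4. Both 1&2? no. Sum: -1
Gen 6: crossing 5x3. Both 1&2? no. Sum: -1
Gen 7: 2 under 1. Both 1&2? yes. Contrib: +1. Sum: 0
Gen 8: 1 under 2. Both 1&2? yes. Contrib: -1. Sum: -1
Gen 9: 2 over 1. Both 1&2? yes. Contrib: -1. Sum: -2
Gen 10: crossing 4x1. Both 1&2? no. Sum: -2
Gen 11: crossing 1x4. Both 1&2? no. Sum: -2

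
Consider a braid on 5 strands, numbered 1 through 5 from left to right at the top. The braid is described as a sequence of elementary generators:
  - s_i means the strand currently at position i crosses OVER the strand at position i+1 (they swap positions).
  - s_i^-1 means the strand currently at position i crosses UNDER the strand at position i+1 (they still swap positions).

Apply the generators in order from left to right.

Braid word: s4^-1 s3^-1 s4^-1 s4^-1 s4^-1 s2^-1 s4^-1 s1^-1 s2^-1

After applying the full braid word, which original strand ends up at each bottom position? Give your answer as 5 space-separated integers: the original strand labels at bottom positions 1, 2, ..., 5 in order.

Answer: 5 2 1 3 4

Derivation:
Gen 1 (s4^-1): strand 4 crosses under strand 5. Perm now: [1 2 3 5 4]
Gen 2 (s3^-1): strand 3 crosses under strand 5. Perm now: [1 2 5 3 4]
Gen 3 (s4^-1): strand 3 crosses under strand 4. Perm now: [1 2 5 4 3]
Gen 4 (s4^-1): strand 4 crosses under strand 3. Perm now: [1 2 5 3 4]
Gen 5 (s4^-1): strand 3 crosses under strand 4. Perm now: [1 2 5 4 3]
Gen 6 (s2^-1): strand 2 crosses under strand 5. Perm now: [1 5 2 4 3]
Gen 7 (s4^-1): strand 4 crosses under strand 3. Perm now: [1 5 2 3 4]
Gen 8 (s1^-1): strand 1 crosses under strand 5. Perm now: [5 1 2 3 4]
Gen 9 (s2^-1): strand 1 crosses under strand 2. Perm now: [5 2 1 3 4]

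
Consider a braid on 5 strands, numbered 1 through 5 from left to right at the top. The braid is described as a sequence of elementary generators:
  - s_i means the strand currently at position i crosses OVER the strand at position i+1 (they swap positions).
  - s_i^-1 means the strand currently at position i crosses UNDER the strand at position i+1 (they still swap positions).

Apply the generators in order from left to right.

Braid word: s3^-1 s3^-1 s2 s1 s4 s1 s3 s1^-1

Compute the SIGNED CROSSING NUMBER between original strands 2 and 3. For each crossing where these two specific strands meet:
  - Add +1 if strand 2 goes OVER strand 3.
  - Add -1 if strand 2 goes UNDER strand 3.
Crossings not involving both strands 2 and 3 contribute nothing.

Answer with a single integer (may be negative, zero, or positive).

Answer: 1

Derivation:
Gen 1: crossing 3x4. Both 2&3? no. Sum: 0
Gen 2: crossing 4x3. Both 2&3? no. Sum: 0
Gen 3: 2 over 3. Both 2&3? yes. Contrib: +1. Sum: 1
Gen 4: crossing 1x3. Both 2&3? no. Sum: 1
Gen 5: crossing 4x5. Both 2&3? no. Sum: 1
Gen 6: crossing 3x1. Both 2&3? no. Sum: 1
Gen 7: crossing 2x5. Both 2&3? no. Sum: 1
Gen 8: crossing 1x3. Both 2&3? no. Sum: 1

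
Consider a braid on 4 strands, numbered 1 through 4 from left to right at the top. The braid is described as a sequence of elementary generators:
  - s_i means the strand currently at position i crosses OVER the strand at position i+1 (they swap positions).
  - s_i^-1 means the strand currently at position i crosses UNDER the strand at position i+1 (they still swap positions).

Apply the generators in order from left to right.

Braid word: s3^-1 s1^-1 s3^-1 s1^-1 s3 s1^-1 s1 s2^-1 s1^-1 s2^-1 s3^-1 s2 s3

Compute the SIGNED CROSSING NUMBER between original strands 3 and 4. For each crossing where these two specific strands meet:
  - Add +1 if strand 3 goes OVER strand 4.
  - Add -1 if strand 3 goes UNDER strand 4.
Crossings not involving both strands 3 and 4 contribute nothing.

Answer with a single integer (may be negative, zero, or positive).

Answer: 1

Derivation:
Gen 1: 3 under 4. Both 3&4? yes. Contrib: -1. Sum: -1
Gen 2: crossing 1x2. Both 3&4? no. Sum: -1
Gen 3: 4 under 3. Both 3&4? yes. Contrib: +1. Sum: 0
Gen 4: crossing 2x1. Both 3&4? no. Sum: 0
Gen 5: 3 over 4. Both 3&4? yes. Contrib: +1. Sum: 1
Gen 6: crossing 1x2. Both 3&4? no. Sum: 1
Gen 7: crossing 2x1. Both 3&4? no. Sum: 1
Gen 8: crossing 2x4. Both 3&4? no. Sum: 1
Gen 9: crossing 1x4. Both 3&4? no. Sum: 1
Gen 10: crossing 1x2. Both 3&4? no. Sum: 1
Gen 11: crossing 1x3. Both 3&4? no. Sum: 1
Gen 12: crossing 2x3. Both 3&4? no. Sum: 1
Gen 13: crossing 2x1. Both 3&4? no. Sum: 1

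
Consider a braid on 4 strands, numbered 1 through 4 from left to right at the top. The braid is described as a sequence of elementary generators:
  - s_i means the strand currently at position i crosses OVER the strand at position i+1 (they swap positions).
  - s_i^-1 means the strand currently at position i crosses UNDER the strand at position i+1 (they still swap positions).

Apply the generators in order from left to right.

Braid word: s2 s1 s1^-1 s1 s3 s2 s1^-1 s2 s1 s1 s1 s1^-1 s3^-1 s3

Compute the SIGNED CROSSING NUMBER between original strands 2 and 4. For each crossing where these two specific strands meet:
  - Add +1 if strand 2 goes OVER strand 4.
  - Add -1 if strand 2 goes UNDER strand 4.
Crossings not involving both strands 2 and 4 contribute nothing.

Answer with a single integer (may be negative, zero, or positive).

Answer: 1

Derivation:
Gen 1: crossing 2x3. Both 2&4? no. Sum: 0
Gen 2: crossing 1x3. Both 2&4? no. Sum: 0
Gen 3: crossing 3x1. Both 2&4? no. Sum: 0
Gen 4: crossing 1x3. Both 2&4? no. Sum: 0
Gen 5: 2 over 4. Both 2&4? yes. Contrib: +1. Sum: 1
Gen 6: crossing 1x4. Both 2&4? no. Sum: 1
Gen 7: crossing 3x4. Both 2&4? no. Sum: 1
Gen 8: crossing 3x1. Both 2&4? no. Sum: 1
Gen 9: crossing 4x1. Both 2&4? no. Sum: 1
Gen 10: crossing 1x4. Both 2&4? no. Sum: 1
Gen 11: crossing 4x1. Both 2&4? no. Sum: 1
Gen 12: crossing 1x4. Both 2&4? no. Sum: 1
Gen 13: crossing 3x2. Both 2&4? no. Sum: 1
Gen 14: crossing 2x3. Both 2&4? no. Sum: 1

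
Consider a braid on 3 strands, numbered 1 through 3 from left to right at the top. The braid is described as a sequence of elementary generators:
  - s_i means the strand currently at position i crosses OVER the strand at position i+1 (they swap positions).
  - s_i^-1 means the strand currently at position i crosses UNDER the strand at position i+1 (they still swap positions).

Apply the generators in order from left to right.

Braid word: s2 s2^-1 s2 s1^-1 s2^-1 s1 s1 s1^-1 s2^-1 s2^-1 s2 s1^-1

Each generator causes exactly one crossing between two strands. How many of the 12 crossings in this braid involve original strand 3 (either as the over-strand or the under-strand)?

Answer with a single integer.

Answer: 10

Derivation:
Gen 1: crossing 2x3. Involves strand 3? yes. Count so far: 1
Gen 2: crossing 3x2. Involves strand 3? yes. Count so far: 2
Gen 3: crossing 2x3. Involves strand 3? yes. Count so far: 3
Gen 4: crossing 1x3. Involves strand 3? yes. Count so far: 4
Gen 5: crossing 1x2. Involves strand 3? no. Count so far: 4
Gen 6: crossing 3x2. Involves strand 3? yes. Count so far: 5
Gen 7: crossing 2x3. Involves strand 3? yes. Count so far: 6
Gen 8: crossing 3x2. Involves strand 3? yes. Count so far: 7
Gen 9: crossing 3x1. Involves strand 3? yes. Count so far: 8
Gen 10: crossing 1x3. Involves strand 3? yes. Count so far: 9
Gen 11: crossing 3x1. Involves strand 3? yes. Count so far: 10
Gen 12: crossing 2x1. Involves strand 3? no. Count so far: 10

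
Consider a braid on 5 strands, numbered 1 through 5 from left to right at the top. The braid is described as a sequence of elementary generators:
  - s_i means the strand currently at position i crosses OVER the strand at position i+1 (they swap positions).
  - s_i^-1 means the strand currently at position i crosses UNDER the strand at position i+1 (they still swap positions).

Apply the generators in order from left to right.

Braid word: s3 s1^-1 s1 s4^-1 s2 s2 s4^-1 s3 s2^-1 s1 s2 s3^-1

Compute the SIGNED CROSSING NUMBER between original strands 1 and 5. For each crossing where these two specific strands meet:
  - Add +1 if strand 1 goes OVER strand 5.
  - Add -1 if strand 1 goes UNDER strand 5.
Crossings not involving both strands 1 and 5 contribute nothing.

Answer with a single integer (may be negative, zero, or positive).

Answer: 0

Derivation:
Gen 1: crossing 3x4. Both 1&5? no. Sum: 0
Gen 2: crossing 1x2. Both 1&5? no. Sum: 0
Gen 3: crossing 2x1. Both 1&5? no. Sum: 0
Gen 4: crossing 3x5. Both 1&5? no. Sum: 0
Gen 5: crossing 2x4. Both 1&5? no. Sum: 0
Gen 6: crossing 4x2. Both 1&5? no. Sum: 0
Gen 7: crossing 5x3. Both 1&5? no. Sum: 0
Gen 8: crossing 4x3. Both 1&5? no. Sum: 0
Gen 9: crossing 2x3. Both 1&5? no. Sum: 0
Gen 10: crossing 1x3. Both 1&5? no. Sum: 0
Gen 11: crossing 1x2. Both 1&5? no. Sum: 0
Gen 12: crossing 1x4. Both 1&5? no. Sum: 0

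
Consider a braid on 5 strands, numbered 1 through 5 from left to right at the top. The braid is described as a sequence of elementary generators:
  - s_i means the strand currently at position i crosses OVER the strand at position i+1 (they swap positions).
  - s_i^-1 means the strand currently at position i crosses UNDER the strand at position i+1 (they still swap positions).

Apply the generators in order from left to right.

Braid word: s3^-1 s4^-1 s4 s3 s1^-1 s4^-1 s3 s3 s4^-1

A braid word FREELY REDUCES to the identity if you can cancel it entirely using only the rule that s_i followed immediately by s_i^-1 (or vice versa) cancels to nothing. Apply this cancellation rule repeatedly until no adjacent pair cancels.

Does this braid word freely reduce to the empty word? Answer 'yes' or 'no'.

Answer: no

Derivation:
Gen 1 (s3^-1): push. Stack: [s3^-1]
Gen 2 (s4^-1): push. Stack: [s3^-1 s4^-1]
Gen 3 (s4): cancels prior s4^-1. Stack: [s3^-1]
Gen 4 (s3): cancels prior s3^-1. Stack: []
Gen 5 (s1^-1): push. Stack: [s1^-1]
Gen 6 (s4^-1): push. Stack: [s1^-1 s4^-1]
Gen 7 (s3): push. Stack: [s1^-1 s4^-1 s3]
Gen 8 (s3): push. Stack: [s1^-1 s4^-1 s3 s3]
Gen 9 (s4^-1): push. Stack: [s1^-1 s4^-1 s3 s3 s4^-1]
Reduced word: s1^-1 s4^-1 s3 s3 s4^-1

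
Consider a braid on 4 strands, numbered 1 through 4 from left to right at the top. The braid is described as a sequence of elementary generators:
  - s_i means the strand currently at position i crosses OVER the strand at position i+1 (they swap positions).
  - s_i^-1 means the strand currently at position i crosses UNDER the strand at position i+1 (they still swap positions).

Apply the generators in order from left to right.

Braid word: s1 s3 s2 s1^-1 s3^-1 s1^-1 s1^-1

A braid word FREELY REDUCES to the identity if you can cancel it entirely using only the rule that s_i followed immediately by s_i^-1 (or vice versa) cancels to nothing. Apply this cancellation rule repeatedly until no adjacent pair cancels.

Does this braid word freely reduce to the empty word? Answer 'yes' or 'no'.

Gen 1 (s1): push. Stack: [s1]
Gen 2 (s3): push. Stack: [s1 s3]
Gen 3 (s2): push. Stack: [s1 s3 s2]
Gen 4 (s1^-1): push. Stack: [s1 s3 s2 s1^-1]
Gen 5 (s3^-1): push. Stack: [s1 s3 s2 s1^-1 s3^-1]
Gen 6 (s1^-1): push. Stack: [s1 s3 s2 s1^-1 s3^-1 s1^-1]
Gen 7 (s1^-1): push. Stack: [s1 s3 s2 s1^-1 s3^-1 s1^-1 s1^-1]
Reduced word: s1 s3 s2 s1^-1 s3^-1 s1^-1 s1^-1

Answer: no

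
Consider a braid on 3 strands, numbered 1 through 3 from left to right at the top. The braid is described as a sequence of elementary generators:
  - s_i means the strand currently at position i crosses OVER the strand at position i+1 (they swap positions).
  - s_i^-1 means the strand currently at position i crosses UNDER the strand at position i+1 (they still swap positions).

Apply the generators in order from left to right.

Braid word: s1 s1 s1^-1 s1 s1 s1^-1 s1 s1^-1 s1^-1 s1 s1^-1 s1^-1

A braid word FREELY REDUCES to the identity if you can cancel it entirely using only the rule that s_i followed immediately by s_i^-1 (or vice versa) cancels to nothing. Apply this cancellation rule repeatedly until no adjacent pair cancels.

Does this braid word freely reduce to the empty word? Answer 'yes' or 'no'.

Gen 1 (s1): push. Stack: [s1]
Gen 2 (s1): push. Stack: [s1 s1]
Gen 3 (s1^-1): cancels prior s1. Stack: [s1]
Gen 4 (s1): push. Stack: [s1 s1]
Gen 5 (s1): push. Stack: [s1 s1 s1]
Gen 6 (s1^-1): cancels prior s1. Stack: [s1 s1]
Gen 7 (s1): push. Stack: [s1 s1 s1]
Gen 8 (s1^-1): cancels prior s1. Stack: [s1 s1]
Gen 9 (s1^-1): cancels prior s1. Stack: [s1]
Gen 10 (s1): push. Stack: [s1 s1]
Gen 11 (s1^-1): cancels prior s1. Stack: [s1]
Gen 12 (s1^-1): cancels prior s1. Stack: []
Reduced word: (empty)

Answer: yes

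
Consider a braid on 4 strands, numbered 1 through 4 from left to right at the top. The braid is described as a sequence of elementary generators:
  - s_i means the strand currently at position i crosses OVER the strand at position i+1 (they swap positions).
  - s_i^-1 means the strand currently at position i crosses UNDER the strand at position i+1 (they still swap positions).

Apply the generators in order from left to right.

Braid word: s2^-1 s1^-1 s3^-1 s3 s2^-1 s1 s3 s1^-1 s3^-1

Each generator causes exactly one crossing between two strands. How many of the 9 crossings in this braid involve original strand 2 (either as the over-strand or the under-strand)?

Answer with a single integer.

Answer: 6

Derivation:
Gen 1: crossing 2x3. Involves strand 2? yes. Count so far: 1
Gen 2: crossing 1x3. Involves strand 2? no. Count so far: 1
Gen 3: crossing 2x4. Involves strand 2? yes. Count so far: 2
Gen 4: crossing 4x2. Involves strand 2? yes. Count so far: 3
Gen 5: crossing 1x2. Involves strand 2? yes. Count so far: 4
Gen 6: crossing 3x2. Involves strand 2? yes. Count so far: 5
Gen 7: crossing 1x4. Involves strand 2? no. Count so far: 5
Gen 8: crossing 2x3. Involves strand 2? yes. Count so far: 6
Gen 9: crossing 4x1. Involves strand 2? no. Count so far: 6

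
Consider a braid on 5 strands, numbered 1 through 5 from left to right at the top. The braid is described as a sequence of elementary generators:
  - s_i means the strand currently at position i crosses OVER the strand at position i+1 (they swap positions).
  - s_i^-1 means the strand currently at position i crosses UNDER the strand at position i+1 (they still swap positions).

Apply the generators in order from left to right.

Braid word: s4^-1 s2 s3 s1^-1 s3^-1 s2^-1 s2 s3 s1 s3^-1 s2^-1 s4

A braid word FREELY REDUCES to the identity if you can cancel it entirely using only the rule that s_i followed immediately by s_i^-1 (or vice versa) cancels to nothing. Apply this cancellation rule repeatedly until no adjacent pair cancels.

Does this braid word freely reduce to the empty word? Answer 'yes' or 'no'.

Answer: yes

Derivation:
Gen 1 (s4^-1): push. Stack: [s4^-1]
Gen 2 (s2): push. Stack: [s4^-1 s2]
Gen 3 (s3): push. Stack: [s4^-1 s2 s3]
Gen 4 (s1^-1): push. Stack: [s4^-1 s2 s3 s1^-1]
Gen 5 (s3^-1): push. Stack: [s4^-1 s2 s3 s1^-1 s3^-1]
Gen 6 (s2^-1): push. Stack: [s4^-1 s2 s3 s1^-1 s3^-1 s2^-1]
Gen 7 (s2): cancels prior s2^-1. Stack: [s4^-1 s2 s3 s1^-1 s3^-1]
Gen 8 (s3): cancels prior s3^-1. Stack: [s4^-1 s2 s3 s1^-1]
Gen 9 (s1): cancels prior s1^-1. Stack: [s4^-1 s2 s3]
Gen 10 (s3^-1): cancels prior s3. Stack: [s4^-1 s2]
Gen 11 (s2^-1): cancels prior s2. Stack: [s4^-1]
Gen 12 (s4): cancels prior s4^-1. Stack: []
Reduced word: (empty)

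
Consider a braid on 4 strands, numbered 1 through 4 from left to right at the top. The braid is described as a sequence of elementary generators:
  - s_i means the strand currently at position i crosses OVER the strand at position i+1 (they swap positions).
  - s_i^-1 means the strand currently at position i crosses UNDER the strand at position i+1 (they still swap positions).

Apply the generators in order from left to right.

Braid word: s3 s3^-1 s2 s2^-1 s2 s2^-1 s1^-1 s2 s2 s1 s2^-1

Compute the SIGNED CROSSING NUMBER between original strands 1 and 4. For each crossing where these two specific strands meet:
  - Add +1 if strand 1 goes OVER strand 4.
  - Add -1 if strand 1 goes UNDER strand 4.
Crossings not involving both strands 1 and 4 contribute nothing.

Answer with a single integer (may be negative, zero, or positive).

Gen 1: crossing 3x4. Both 1&4? no. Sum: 0
Gen 2: crossing 4x3. Both 1&4? no. Sum: 0
Gen 3: crossing 2x3. Both 1&4? no. Sum: 0
Gen 4: crossing 3x2. Both 1&4? no. Sum: 0
Gen 5: crossing 2x3. Both 1&4? no. Sum: 0
Gen 6: crossing 3x2. Both 1&4? no. Sum: 0
Gen 7: crossing 1x2. Both 1&4? no. Sum: 0
Gen 8: crossing 1x3. Both 1&4? no. Sum: 0
Gen 9: crossing 3x1. Both 1&4? no. Sum: 0
Gen 10: crossing 2x1. Both 1&4? no. Sum: 0
Gen 11: crossing 2x3. Both 1&4? no. Sum: 0

Answer: 0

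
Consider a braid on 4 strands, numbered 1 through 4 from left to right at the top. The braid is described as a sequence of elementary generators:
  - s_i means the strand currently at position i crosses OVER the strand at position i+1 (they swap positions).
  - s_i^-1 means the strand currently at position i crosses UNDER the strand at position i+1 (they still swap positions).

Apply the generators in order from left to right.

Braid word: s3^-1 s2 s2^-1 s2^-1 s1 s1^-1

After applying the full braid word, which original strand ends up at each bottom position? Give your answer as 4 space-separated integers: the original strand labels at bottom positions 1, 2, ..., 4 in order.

Answer: 1 4 2 3

Derivation:
Gen 1 (s3^-1): strand 3 crosses under strand 4. Perm now: [1 2 4 3]
Gen 2 (s2): strand 2 crosses over strand 4. Perm now: [1 4 2 3]
Gen 3 (s2^-1): strand 4 crosses under strand 2. Perm now: [1 2 4 3]
Gen 4 (s2^-1): strand 2 crosses under strand 4. Perm now: [1 4 2 3]
Gen 5 (s1): strand 1 crosses over strand 4. Perm now: [4 1 2 3]
Gen 6 (s1^-1): strand 4 crosses under strand 1. Perm now: [1 4 2 3]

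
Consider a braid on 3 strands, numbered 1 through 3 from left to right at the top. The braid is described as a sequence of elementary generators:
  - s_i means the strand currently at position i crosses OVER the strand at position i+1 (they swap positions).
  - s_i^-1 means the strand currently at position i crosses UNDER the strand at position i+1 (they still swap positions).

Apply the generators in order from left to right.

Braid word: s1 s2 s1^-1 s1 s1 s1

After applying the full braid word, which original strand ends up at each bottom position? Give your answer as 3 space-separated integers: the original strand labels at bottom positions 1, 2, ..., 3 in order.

Gen 1 (s1): strand 1 crosses over strand 2. Perm now: [2 1 3]
Gen 2 (s2): strand 1 crosses over strand 3. Perm now: [2 3 1]
Gen 3 (s1^-1): strand 2 crosses under strand 3. Perm now: [3 2 1]
Gen 4 (s1): strand 3 crosses over strand 2. Perm now: [2 3 1]
Gen 5 (s1): strand 2 crosses over strand 3. Perm now: [3 2 1]
Gen 6 (s1): strand 3 crosses over strand 2. Perm now: [2 3 1]

Answer: 2 3 1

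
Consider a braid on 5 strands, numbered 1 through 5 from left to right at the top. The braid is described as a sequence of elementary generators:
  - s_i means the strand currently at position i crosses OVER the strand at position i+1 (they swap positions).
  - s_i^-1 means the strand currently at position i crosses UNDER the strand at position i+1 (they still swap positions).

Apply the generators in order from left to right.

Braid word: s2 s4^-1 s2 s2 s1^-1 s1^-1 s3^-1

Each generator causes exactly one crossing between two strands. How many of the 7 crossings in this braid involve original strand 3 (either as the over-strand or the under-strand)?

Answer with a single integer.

Gen 1: crossing 2x3. Involves strand 3? yes. Count so far: 1
Gen 2: crossing 4x5. Involves strand 3? no. Count so far: 1
Gen 3: crossing 3x2. Involves strand 3? yes. Count so far: 2
Gen 4: crossing 2x3. Involves strand 3? yes. Count so far: 3
Gen 5: crossing 1x3. Involves strand 3? yes. Count so far: 4
Gen 6: crossing 3x1. Involves strand 3? yes. Count so far: 5
Gen 7: crossing 2x5. Involves strand 3? no. Count so far: 5

Answer: 5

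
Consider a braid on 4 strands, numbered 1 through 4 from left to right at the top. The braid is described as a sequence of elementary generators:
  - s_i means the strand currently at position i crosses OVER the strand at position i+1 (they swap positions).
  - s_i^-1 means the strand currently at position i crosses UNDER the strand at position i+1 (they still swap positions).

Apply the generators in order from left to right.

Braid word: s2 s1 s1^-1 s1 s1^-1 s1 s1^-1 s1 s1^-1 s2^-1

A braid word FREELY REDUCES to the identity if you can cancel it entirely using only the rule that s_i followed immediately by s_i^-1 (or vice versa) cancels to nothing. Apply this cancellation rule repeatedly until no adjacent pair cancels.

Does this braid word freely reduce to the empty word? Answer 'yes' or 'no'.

Gen 1 (s2): push. Stack: [s2]
Gen 2 (s1): push. Stack: [s2 s1]
Gen 3 (s1^-1): cancels prior s1. Stack: [s2]
Gen 4 (s1): push. Stack: [s2 s1]
Gen 5 (s1^-1): cancels prior s1. Stack: [s2]
Gen 6 (s1): push. Stack: [s2 s1]
Gen 7 (s1^-1): cancels prior s1. Stack: [s2]
Gen 8 (s1): push. Stack: [s2 s1]
Gen 9 (s1^-1): cancels prior s1. Stack: [s2]
Gen 10 (s2^-1): cancels prior s2. Stack: []
Reduced word: (empty)

Answer: yes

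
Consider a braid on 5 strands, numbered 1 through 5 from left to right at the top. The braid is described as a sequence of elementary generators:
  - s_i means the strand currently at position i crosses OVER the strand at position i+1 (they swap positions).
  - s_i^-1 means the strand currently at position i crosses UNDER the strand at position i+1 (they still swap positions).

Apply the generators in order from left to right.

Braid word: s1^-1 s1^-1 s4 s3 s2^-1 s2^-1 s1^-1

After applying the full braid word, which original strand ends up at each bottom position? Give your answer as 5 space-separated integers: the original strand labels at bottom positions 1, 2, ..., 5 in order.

Gen 1 (s1^-1): strand 1 crosses under strand 2. Perm now: [2 1 3 4 5]
Gen 2 (s1^-1): strand 2 crosses under strand 1. Perm now: [1 2 3 4 5]
Gen 3 (s4): strand 4 crosses over strand 5. Perm now: [1 2 3 5 4]
Gen 4 (s3): strand 3 crosses over strand 5. Perm now: [1 2 5 3 4]
Gen 5 (s2^-1): strand 2 crosses under strand 5. Perm now: [1 5 2 3 4]
Gen 6 (s2^-1): strand 5 crosses under strand 2. Perm now: [1 2 5 3 4]
Gen 7 (s1^-1): strand 1 crosses under strand 2. Perm now: [2 1 5 3 4]

Answer: 2 1 5 3 4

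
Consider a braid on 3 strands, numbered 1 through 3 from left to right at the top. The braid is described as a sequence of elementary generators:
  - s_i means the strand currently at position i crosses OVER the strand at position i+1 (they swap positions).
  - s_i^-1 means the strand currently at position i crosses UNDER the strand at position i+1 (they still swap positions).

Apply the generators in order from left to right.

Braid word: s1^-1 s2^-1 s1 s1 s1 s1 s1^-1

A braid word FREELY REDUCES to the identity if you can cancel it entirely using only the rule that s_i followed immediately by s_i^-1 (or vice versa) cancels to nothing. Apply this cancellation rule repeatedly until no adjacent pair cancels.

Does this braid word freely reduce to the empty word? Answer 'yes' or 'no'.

Answer: no

Derivation:
Gen 1 (s1^-1): push. Stack: [s1^-1]
Gen 2 (s2^-1): push. Stack: [s1^-1 s2^-1]
Gen 3 (s1): push. Stack: [s1^-1 s2^-1 s1]
Gen 4 (s1): push. Stack: [s1^-1 s2^-1 s1 s1]
Gen 5 (s1): push. Stack: [s1^-1 s2^-1 s1 s1 s1]
Gen 6 (s1): push. Stack: [s1^-1 s2^-1 s1 s1 s1 s1]
Gen 7 (s1^-1): cancels prior s1. Stack: [s1^-1 s2^-1 s1 s1 s1]
Reduced word: s1^-1 s2^-1 s1 s1 s1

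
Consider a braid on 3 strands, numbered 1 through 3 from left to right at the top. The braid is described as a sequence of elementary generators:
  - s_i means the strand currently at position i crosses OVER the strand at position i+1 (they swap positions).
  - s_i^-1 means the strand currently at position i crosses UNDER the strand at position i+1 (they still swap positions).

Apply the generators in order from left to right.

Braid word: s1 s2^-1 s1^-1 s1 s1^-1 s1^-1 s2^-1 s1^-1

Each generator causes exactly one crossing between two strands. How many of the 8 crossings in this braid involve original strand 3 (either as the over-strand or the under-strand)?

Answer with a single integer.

Gen 1: crossing 1x2. Involves strand 3? no. Count so far: 0
Gen 2: crossing 1x3. Involves strand 3? yes. Count so far: 1
Gen 3: crossing 2x3. Involves strand 3? yes. Count so far: 2
Gen 4: crossing 3x2. Involves strand 3? yes. Count so far: 3
Gen 5: crossing 2x3. Involves strand 3? yes. Count so far: 4
Gen 6: crossing 3x2. Involves strand 3? yes. Count so far: 5
Gen 7: crossing 3x1. Involves strand 3? yes. Count so far: 6
Gen 8: crossing 2x1. Involves strand 3? no. Count so far: 6

Answer: 6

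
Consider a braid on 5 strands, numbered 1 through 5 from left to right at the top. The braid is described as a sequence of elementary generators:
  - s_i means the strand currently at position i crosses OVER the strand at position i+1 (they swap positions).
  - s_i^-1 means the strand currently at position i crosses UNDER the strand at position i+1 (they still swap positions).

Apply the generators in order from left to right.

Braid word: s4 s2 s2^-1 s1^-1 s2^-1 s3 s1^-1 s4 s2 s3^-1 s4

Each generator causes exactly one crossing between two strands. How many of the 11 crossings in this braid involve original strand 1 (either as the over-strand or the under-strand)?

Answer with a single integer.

Answer: 5

Derivation:
Gen 1: crossing 4x5. Involves strand 1? no. Count so far: 0
Gen 2: crossing 2x3. Involves strand 1? no. Count so far: 0
Gen 3: crossing 3x2. Involves strand 1? no. Count so far: 0
Gen 4: crossing 1x2. Involves strand 1? yes. Count so far: 1
Gen 5: crossing 1x3. Involves strand 1? yes. Count so far: 2
Gen 6: crossing 1x5. Involves strand 1? yes. Count so far: 3
Gen 7: crossing 2x3. Involves strand 1? no. Count so far: 3
Gen 8: crossing 1x4. Involves strand 1? yes. Count so far: 4
Gen 9: crossing 2x5. Involves strand 1? no. Count so far: 4
Gen 10: crossing 2x4. Involves strand 1? no. Count so far: 4
Gen 11: crossing 2x1. Involves strand 1? yes. Count so far: 5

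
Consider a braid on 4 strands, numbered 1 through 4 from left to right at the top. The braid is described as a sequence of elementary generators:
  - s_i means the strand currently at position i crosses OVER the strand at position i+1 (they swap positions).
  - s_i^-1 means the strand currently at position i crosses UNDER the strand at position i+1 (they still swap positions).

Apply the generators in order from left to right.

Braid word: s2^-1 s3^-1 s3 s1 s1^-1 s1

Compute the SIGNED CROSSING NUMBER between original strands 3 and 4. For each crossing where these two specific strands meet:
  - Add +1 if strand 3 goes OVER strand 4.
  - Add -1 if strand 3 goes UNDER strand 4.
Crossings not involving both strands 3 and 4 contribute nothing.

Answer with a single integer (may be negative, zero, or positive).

Answer: 0

Derivation:
Gen 1: crossing 2x3. Both 3&4? no. Sum: 0
Gen 2: crossing 2x4. Both 3&4? no. Sum: 0
Gen 3: crossing 4x2. Both 3&4? no. Sum: 0
Gen 4: crossing 1x3. Both 3&4? no. Sum: 0
Gen 5: crossing 3x1. Both 3&4? no. Sum: 0
Gen 6: crossing 1x3. Both 3&4? no. Sum: 0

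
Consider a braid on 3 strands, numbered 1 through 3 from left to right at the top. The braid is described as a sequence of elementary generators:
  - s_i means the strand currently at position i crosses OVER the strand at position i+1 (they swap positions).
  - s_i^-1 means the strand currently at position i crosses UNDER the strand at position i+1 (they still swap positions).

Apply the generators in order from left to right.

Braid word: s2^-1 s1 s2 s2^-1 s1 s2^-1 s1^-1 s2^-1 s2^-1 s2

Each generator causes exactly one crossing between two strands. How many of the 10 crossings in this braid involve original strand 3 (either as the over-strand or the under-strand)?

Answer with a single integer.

Answer: 7

Derivation:
Gen 1: crossing 2x3. Involves strand 3? yes. Count so far: 1
Gen 2: crossing 1x3. Involves strand 3? yes. Count so far: 2
Gen 3: crossing 1x2. Involves strand 3? no. Count so far: 2
Gen 4: crossing 2x1. Involves strand 3? no. Count so far: 2
Gen 5: crossing 3x1. Involves strand 3? yes. Count so far: 3
Gen 6: crossing 3x2. Involves strand 3? yes. Count so far: 4
Gen 7: crossing 1x2. Involves strand 3? no. Count so far: 4
Gen 8: crossing 1x3. Involves strand 3? yes. Count so far: 5
Gen 9: crossing 3x1. Involves strand 3? yes. Count so far: 6
Gen 10: crossing 1x3. Involves strand 3? yes. Count so far: 7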